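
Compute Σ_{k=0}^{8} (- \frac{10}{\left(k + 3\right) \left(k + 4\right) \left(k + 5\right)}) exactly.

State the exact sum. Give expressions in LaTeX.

Σ = -5/13

r(k) = (k + 3)/(k + 6) after simplifying.
Factor: A=k + 3; B=k + 6; C=1.
Need (k + 3)·f(k+1) − (k + 5)·f(k) = 1.
From deg A=1, deg B=1, deg C=0: d=2.
Coefficient equations give f(k) = k*(k + 7)/24.
Then R = B(k−1)f/C = k*(k + 5)*(k + 7)/24, so s_k = R(k)·t_k = 5*k*(-k - 7)/(12*(k + 3)*(k + 4)).
Check: Δs_k = -10/(k**3 + 12*k**2 + 47*k + 60). ✓
Σ_(k=0)^(8) t_k = s_(9) − s_(0) = -5/13 − (0) = -5/13.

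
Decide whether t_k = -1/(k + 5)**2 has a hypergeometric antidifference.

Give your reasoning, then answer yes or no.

No; the coefficient equations for f are inconsistent.

Step 1: r(k) = (k + 5)**2/(k + 6)**2.
Factor: A=k**2 + 10*k + 25; B=k**2 + 12*k + 36; C=1.
f must satisfy (k**2 + 10*k + 25)·f(k+1) − (k**2 + 10*k + 25)·f(k) = 1.
deg f ≤ 0 (via 2,2,0).
Put f(k) = c0: A·f(k+1) − B(k−1)·f(k) − C = -1; need -1 = 0 — inconsistent ⇒ no f, not summable.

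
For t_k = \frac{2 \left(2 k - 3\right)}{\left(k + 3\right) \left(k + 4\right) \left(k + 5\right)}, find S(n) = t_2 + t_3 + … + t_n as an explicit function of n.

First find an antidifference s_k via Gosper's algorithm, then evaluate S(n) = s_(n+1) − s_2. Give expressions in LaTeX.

S(n) = \frac{11 n^{2} - 21 n + 10}{30 \left(n^{2} + 9 n + 20\right)}

Ratio r(k) = (k + 3)*(2*k - 1)/((k + 6)*(2*k - 3)).
A = k + 3, B = k + 6, C = k - 3/2.
Solve (k + 3)·f(k+1) − (k + 5)·f(k) = k - 3/2.
From deg A=1, deg B=1, deg C=1: d=2.
Solve for f: f(k) = k*(k - 9)/16 (degree 2 ≤ 2).
So s_k = (B(k−1)f/C)·t_k = (k*(k - 9)*(k + 5)/(8*(2*k - 3)))·t_k = k*(k - 9)/(4*(k + 3)*(k + 4)).
Δs = 2*(2*k - 3)/(k**3 + 12*k**2 + 47*k + 60), as required.
Telescope: S(n) = s_(n+1) − s_(2) = (n**2 - 7*n - 8)/(4*(n**2 + 9*n + 20)) − (-7/60) = (11*n**2 - 21*n + 10)/(30*(n**2 + 9*n + 20)).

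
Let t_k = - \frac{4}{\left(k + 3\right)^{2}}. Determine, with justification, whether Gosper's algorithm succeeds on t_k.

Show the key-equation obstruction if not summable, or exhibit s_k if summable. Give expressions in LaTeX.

r(k) = (k + 3)**2/(k + 4)**2 after simplifying.
Factor: A=k**2 + 6*k + 9; B=k**2 + 8*k + 16; C=1.
Set up (k**2 + 6*k + 9)·f(k+1) − (k**2 + 6*k + 9)·f(k) − (1) = 0.
Bound: deg f ≤ 0.
Generic f = c0 gives residual -1; -1 = 0 cannot hold, so t_k is not Gosper-summable.

No. Not Gosper-summable.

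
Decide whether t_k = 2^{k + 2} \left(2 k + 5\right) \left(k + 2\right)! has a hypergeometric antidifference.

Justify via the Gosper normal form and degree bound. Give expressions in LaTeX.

The ratio is 2*(k + 3)*(2*k + 7)/(2*k + 5).
Normal form (A,B,C) = (2*k + 6, 1, k + 5/2).
Need (2*k + 6)·f(k+1) − (1)·f(k) = k + 5/2.
d = 0 from the (1,0,1) case.
Coefficient equations give f(k) = 1/2.
R(k) = B(k−1)·f(k)/C(k) = 1/(2*k + 5); s_k = R·t_k = 2**(k + 2)*factorial(k + 2).
Check: Δs_k = 2**(k + 2)*(2*k + 5)*factorial(k + 2). ✓

Yes. s_k = 2^{k + 2} \left(k + 2\right)!.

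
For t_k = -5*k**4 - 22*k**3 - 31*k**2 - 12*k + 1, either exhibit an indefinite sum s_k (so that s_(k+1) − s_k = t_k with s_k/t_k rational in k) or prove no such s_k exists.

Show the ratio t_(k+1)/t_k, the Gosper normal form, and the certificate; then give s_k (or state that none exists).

Step 1: r(k) = (5*k**4 + 42*k**3 + 127*k**2 + 160*k + 69)/(5*k**4 + 22*k**3 + 31*k**2 + 12*k - 1).
Normal form (A,B,C) = (1, 1, k**4 + 22*k**3/5 + 31*k**2/5 + 12*k/5 - 1/5).
Key eq: (1)·f(k+1) = (1)·f(k) + (k**4 + 22*k**3/5 + 31*k**2/5 + 12*k/5 - 1/5).
From deg A=0, deg B=0, deg C=4: d=5.
A polynomial solution: f(k) = k*(k**4 + 3*k**3 + k**2 - 4*k - 2)/5.
R(k) = B(k−1)·f(k)/C(k) = k*(k**4 + 3*k**3 + k**2 - 4*k - 2)/(5*k**4 + 22*k**3 + 31*k**2 + 12*k - 1); s_k = R·t_k = k*(-k**4 - 3*k**3 - k**2 + 4*k + 2).
Δs = -5*k**4 - 22*k**3 - 31*k**2 - 12*k + 1, as required.

s_k = k*(-k**4 - 3*k**3 - k**2 + 4*k + 2)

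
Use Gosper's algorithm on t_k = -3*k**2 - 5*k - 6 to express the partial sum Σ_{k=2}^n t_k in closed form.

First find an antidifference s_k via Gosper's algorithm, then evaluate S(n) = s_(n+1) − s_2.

S(n) = -n**3 - 4*n**2 - 9*n + 14

Compute t_(k+1)/t_k: get (3*k**2 + 11*k + 14)/(3*k**2 + 5*k + 6).
Take A(k)=1, B(k)=1, C(k)=k**2 + 5*k/3 + 2.
Key eq: (1)·f(k+1) = (1)·f(k) + (k**2 + 5*k/3 + 2).
deg f ≤ 3 (via 0,0,2).
Coefficient equations give f(k) = k*(k**2 + k + 4)/3.
Then R = B(k−1)f/C = k*(k**2 + k + 4)/(3*k**2 + 5*k + 6), so s_k = R(k)·t_k = k*(-k**2 - k - 4).
Check: Δs_k = -3*k**2 - 5*k - 6. ✓
Telescope: S(n) = s_(n+1) − s_(2) = -n**3 - 4*n**2 - 9*n - 6 − (-20) = -n**3 - 4*n**2 - 9*n + 14.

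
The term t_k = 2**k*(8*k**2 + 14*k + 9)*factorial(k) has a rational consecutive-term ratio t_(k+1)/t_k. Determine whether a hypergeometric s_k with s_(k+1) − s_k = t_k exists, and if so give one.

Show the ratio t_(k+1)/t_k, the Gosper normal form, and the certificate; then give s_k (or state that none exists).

t_(k+1)/t_k = 2*(8*k**3 + 38*k**2 + 61*k + 31)/(8*k**2 + 14*k + 9).
Gosper form: A/B · C(k+1)/C(k) with A=2*k + 2, B=1, C=k**2 + 7*k/4 + 9/8.
f must satisfy (2*k + 2)·f(k+1) − (1)·f(k) = k**2 + 7*k/4 + 9/8.
From deg A=1, deg B=0, deg C=2: d=1.
A polynomial solution: f(k) = (4*k + 1)/8.
So s_k = (B(k−1)f/C)·t_k = ((4*k + 1)/(8*k**2 + 14*k + 9))·t_k = 2**k*(4*k + 1)*factorial(k).
Verify: 2**k*(8*k**2 + 14*k + 9)*factorial(k) matches t_k.

s_k = 2**k*(4*k + 1)*factorial(k)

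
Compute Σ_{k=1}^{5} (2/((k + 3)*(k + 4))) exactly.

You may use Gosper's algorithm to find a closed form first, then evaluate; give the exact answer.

Σ = 5/18

t_(k+1)/t_k = (k + 3)/(k + 5).
Factor: A=k + 3; B=k + 5; C=1.
Need (k + 3)·f(k+1) − (k + 4)·f(k) = 1.
Bound: deg f ≤ 1.
Coefficient equations give f(k) = k/3.
Certificate R = B(k−1)f/C = k*(k + 4)/3 gives s_k = 2*k/(3*(k + 3)).
Δs = 2/(k**2 + 7*k + 12), as required.
Telescoping: Σ = s_(6) − s_(1) = 4/9 − (1/6) = 5/18.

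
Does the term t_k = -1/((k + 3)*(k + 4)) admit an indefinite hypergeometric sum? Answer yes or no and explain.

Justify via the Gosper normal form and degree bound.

Ratio r(k) = (k + 3)/(k + 5).
Take A(k)=k + 3, B(k)=k + 5, C(k)=1.
Solve (k + 3)·f(k+1) − (k + 4)·f(k) = 1.
Degrees (1,1,0) ⇒ d ≤ 1.
Coefficient equations give f(k) = k/3.
R(k) = B(k−1)·f(k)/C(k) = k*(k + 4)/3; s_k = R·t_k = -k/(3*k + 9).
Verify: -1/(k**2 + 7*k + 12) matches t_k.

Yes. s_k = -k/(3*k + 9).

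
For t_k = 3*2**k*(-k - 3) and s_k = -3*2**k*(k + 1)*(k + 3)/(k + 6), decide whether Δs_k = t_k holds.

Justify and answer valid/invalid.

s_(k+1) = -6*2**k*(k + 2)*(k + 4)/(k + 7)
s_(k+1) − s_k = 3*2**k*(-k**3 - 13*k**2 - 57*k - 75)/(k**2 + 13*k + 42)
(s_(k+1) − s_k) − t_k = 9*2**k*(k**2 + 8*k + 17)/(k**2 + 13*k + 42)

Invalid: residual 9*2**k*(k**2 + 8*k + 17)/(k**2 + 13*k + 42) ≠ 0.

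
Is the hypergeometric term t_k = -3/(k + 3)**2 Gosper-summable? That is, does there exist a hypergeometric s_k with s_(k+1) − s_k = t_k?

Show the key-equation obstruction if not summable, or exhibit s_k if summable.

Step 1: r(k) = (k + 3)**2/(k + 4)**2.
Take A(k)=k**2 + 6*k + 9, B(k)=k**2 + 8*k + 16, C(k)=1.
f must satisfy (k**2 + 6*k + 9)·f(k+1) − (k**2 + 6*k + 9)·f(k) = 1.
deg f ≤ 0 (via 2,2,0).
Generic f = c0 gives residual -1; -1 = 0 cannot hold, so t_k is not Gosper-summable.

No; the coefficient equations for f are inconsistent.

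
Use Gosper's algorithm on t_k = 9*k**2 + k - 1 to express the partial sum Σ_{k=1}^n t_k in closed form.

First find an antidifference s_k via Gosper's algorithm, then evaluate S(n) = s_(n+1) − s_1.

S(n) = n*(3*n**2 + 5*n + 1)

The ratio is (k + 9*(k + 1)**2)/(9*k**2 + k - 1).
Normal form (A,B,C) = (1, 1, k**2 + k/9 - 1/9).
Solve (1)·f(k+1) − (1)·f(k) = k**2 + k/9 - 1/9.
d = 3 from the (0,0,2) case.
Match coefficients ⇒ f(k) = k**2*(3*k - 4)/9.
Get s_k = R·t_k = k**2*(3*k - 4) with R(k) = B(k−1)f(k)/C(k) = k**2*(3*k - 4)/(9*k**2 + k - 1).
Check: Δs_k = 9*k**2 + k - 1. ✓
Telescope: S(n) = s_(n+1) − s_(1) = 3*n**3 + 5*n**2 + n - 1 − (-1) = n*(3*n**2 + 5*n + 1).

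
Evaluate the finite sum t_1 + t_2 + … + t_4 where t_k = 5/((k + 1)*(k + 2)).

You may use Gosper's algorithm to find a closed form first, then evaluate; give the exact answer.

Step 1: r(k) = (k + 1)/(k + 3).
So A=k + 1 and B=k + 3, with C=1.
Solve (k + 1)·f(k+1) − (k + 2)·f(k) = 1.
deg f ≤ 1 (via 1,1,0).
Solve for f: f(k) = k (degree 1 ≤ 1).
Then R = B(k−1)f/C = k*(k + 2), so s_k = R(k)·t_k = 5*k/(k + 1).
Check: Δs_k = 5/(k**2 + 3*k + 2). ✓
Σ_(k=1)^(4) t_k = s_(5) − s_(1) = 25/6 − (5/2) = 5/3.

Σ = 5/3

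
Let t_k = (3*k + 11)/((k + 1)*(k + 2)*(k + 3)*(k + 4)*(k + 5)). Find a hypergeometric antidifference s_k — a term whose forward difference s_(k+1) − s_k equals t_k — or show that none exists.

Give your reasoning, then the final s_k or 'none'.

Step 1: r(k) = (k + 1)*(3*k + 14)/((k + 6)*(3*k + 11)).
Normal form (A,B,C) = (k + 1, k + 6, k + 11/3).
Solve (k + 1)·f(k+1) − (k + 5)·f(k) = k + 11/3.
d = 4 from the (1,1,1) case.
Solving with deg f ≤ 4: f(k) = k*(k + 3)*(k**2 + 7*k + 14)/24.
Get s_k = R·t_k = k*(k**2 + 7*k + 14)/(8*(k**3 + 7*k**2 + 14*k + 8)) with R(k) = B(k−1)f(k)/C(k) = k*(k + 3)*(k + 5)*(k**2 + 7*k + 14)/(8*(3*k + 11)).
Δs = (3*k + 11)/(k**5 + 15*k**4 + 85*k**3 + 225*k**2 + 274*k + 120), as required.

s_k = k*(k**2 + 7*k + 14)/(8*(k**3 + 7*k**2 + 14*k + 8))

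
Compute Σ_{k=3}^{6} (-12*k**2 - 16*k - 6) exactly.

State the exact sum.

Σ = -1344

t_(k+1)/t_k = (6*k**2 + 20*k + 17)/(6*k**2 + 8*k + 3).
Factor: A=1; B=1; C=k**2 + 4*k/3 + 1/2.
Key eq: (1)·f(k+1) = (1)·f(k) + (k**2 + 4*k/3 + 1/2).
Bound: deg f ≤ 3.
Solve for f: f(k) = k**2*(2*k + 1)/6 (degree 3 ≤ 3).
So s_k = (B(k−1)f/C)·t_k = (k**2*(2*k + 1)/(6*k**2 + 8*k + 3))·t_k = k**2*(-4*k - 2).
Δs = -12*k**2 - 16*k - 6, as required.
Evaluate s at k=7 and k=3: -1470 and -126; difference -1344.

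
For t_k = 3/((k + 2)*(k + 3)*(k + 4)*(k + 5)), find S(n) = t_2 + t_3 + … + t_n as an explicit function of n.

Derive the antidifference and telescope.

S(n) = (n**3 + 12*n**2 + 47*n - 60)/(120*(n**3 + 12*n**2 + 47*n + 60))

Compute t_(k+1)/t_k: get (k + 2)/(k + 6).
A = k + 2, B = k + 6, C = 1.
Solve (k + 2)·f(k+1) − (k + 5)·f(k) = 1.
Bound: deg f ≤ 3.
Solving with deg f ≤ 3: f(k) = k*(k**2 + 9*k + 26)/72.
Certificate R = B(k−1)f/C = k*(k + 5)*(k**2 + 9*k + 26)/72 gives s_k = k*(k**2 + 9*k + 26)/(24*(k + 2)*(k + 3)*(k + 4)).
Check: Δs_k = 3/(k**4 + 14*k**3 + 71*k**2 + 154*k + 120). ✓
Evaluate: s_(n+1) = (n**3 + 12*n**2 + 47*n + 36)/(24*(n**3 + 12*n**2 + 47*n + 60)); subtract s_(2) = 1/30 ⇒ S(n) = (n**3 + 12*n**2 + 47*n - 60)/(120*(n**3 + 12*n**2 + 47*n + 60)).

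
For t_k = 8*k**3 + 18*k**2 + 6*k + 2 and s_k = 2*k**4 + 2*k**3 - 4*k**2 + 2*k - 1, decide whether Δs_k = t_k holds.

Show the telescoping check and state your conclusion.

s_(k+1) = 2*k**4 + 10*k**3 + 14*k**2 + 8*k + 1
s_(k+1) − s_k = 8*k**3 + 18*k**2 + 6*k + 2
(s_(k+1) − s_k) − t_k = 0

valid (s_(k+1) − s_k reduces to t_k)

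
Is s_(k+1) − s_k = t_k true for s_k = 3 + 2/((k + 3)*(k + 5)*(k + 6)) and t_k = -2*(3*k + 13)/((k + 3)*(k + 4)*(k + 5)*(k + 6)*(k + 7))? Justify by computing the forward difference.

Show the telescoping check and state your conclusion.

s_(k+1) = 3 + 2/((k + 4)*(k + 6)*(k + 7))
s_(k+1) − s_k = 2*(-3*k - 13)/(k**5 + 25*k**4 + 245*k**3 + 1175*k**2 + 2754*k + 2520)
(s_(k+1) − s_k) − t_k = 0

Valid — Δs_k = t_k.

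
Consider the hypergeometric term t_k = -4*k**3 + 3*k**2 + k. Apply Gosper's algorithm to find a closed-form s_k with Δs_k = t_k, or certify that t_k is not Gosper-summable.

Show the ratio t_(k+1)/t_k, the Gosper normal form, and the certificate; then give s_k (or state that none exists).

s_k = k**2*(-k**2 + 3*k - 2)

Compute t_(k+1)/t_k: get (4*k**2 + 9*k + 5)/(4*k**2 - 3*k - 1).
Normal form (A,B,C) = (1, 1, k**3 - 3*k**2/4 - k/4).
Key eq: (1)·f(k+1) = (1)·f(k) + (k**3 - 3*k**2/4 - k/4).
Bound: deg f ≤ 4.
Coefficient equations give f(k) = k**2*(k - 2)*(k - 1)/4.
Then R = B(k−1)f/C = k*(k - 2)/(4*k + 1), so s_k = R(k)·t_k = k**2*(-k**2 + 3*k - 2).
s_(k+1) − s_k = k*(-4*k**2 + 3*k + 1) = t_k.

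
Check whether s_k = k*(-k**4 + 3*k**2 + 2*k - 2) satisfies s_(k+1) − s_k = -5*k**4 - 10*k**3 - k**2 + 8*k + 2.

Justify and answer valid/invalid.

valid (s_(k+1) − s_k reduces to t_k)

s_(k+1) = (k + 1)*(2*k - (k + 1)**4 + 3*(k + 1)**2)
s_(k+1) − s_k = -5*k**4 - 10*k**3 - k**2 + 8*k + 2
(s_(k+1) − s_k) − t_k = 0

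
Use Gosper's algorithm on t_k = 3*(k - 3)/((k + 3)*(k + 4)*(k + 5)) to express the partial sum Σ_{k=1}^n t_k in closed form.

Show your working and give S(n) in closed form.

Compute t_(k+1)/t_k: get (k - 2)*(k + 3)/((k - 3)*(k + 6)).
Take A(k)=k + 3, B(k)=k + 6, C(k)=k - 3.
Need (k + 3)·f(k+1) − (k + 5)·f(k) = k - 3.
Bound: deg f ≤ 2.
A polynomial solution: f(k) = -k.
Get s_k = R·t_k = -3*k/((k + 3)*(k + 4)) with R(k) = B(k−1)f(k)/C(k) = -k*(k + 5)/(k - 3).
s_(k+1) − s_k = 3*(k - 3)/(k**3 + 12*k**2 + 47*k + 60) = t_k.
Telescope: S(n) = s_(n+1) − s_(1) = 3*(-n - 1)/(n**2 + 9*n + 20) − (-3/20) = 3*n*(n - 11)/(20*(n**2 + 9*n + 20)).

S(n) = 3*n*(n - 11)/(20*(n**2 + 9*n + 20))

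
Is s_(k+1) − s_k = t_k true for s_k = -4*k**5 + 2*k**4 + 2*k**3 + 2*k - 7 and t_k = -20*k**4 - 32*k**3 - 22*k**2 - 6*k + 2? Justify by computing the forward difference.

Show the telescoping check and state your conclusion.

valid; difference matches t_k

s_(k+1) = 2*k - 4*(k + 1)**5 + 2*(k + 1)**4 + 2*(k + 1)**3 - 5
s_(k+1) − s_k = -20*k**4 - 32*k**3 - 22*k**2 - 6*k + 2
(s_(k+1) − s_k) − t_k = 0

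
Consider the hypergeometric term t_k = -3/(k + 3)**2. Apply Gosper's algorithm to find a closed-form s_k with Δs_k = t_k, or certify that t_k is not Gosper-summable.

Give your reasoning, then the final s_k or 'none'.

Ratio r(k) = (k + 3)**2/(k + 4)**2.
Normal form (A,B,C) = (k**2 + 6*k + 9, k**2 + 8*k + 16, 1).
Need (k**2 + 6*k + 9)·f(k+1) − (k**2 + 6*k + 9)·f(k) = 1.
Degrees (2,2,0) ⇒ d ≤ 0.
Put f(k) = c0: A·f(k+1) − B(k−1)·f(k) − C = -1; need -1 = 0 — inconsistent ⇒ no f, not summable.

none (Gosper's algorithm certifies no s_k)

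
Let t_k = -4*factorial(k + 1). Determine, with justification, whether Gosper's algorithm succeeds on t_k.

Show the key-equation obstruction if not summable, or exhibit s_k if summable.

No — negative degree bound, so no certificate f.

t_(k+1)/t_k = k + 2.
Gosper form: A/B · C(k+1)/C(k) with A=k + 2, B=1, C=1.
Solve (k + 2)·f(k+1) − (1)·f(k) = 1.
d = -1 from the (1,0,0) case.
Negative degree bound (-1): no f exists, t_k not Gosper-summable.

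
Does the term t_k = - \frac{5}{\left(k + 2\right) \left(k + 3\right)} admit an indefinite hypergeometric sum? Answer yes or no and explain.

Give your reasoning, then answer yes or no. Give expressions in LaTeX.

Compute t_(k+1)/t_k: get (k + 2)/(k + 4).
Take A(k)=k + 2, B(k)=k + 4, C(k)=1.
Key eq: (k + 2)·f(k+1) = (k + 3)·f(k) + (1).
Degrees (1,1,0) ⇒ d ≤ 1.
Coefficient equations give f(k) = k/2.
So s_k = (B(k−1)f/C)·t_k = (k*(k + 3)/2)·t_k = -5*k/(2*k + 4).
s_(k+1) − s_k = -5/(k**2 + 5*k + 6) = t_k.

Yes. s_k = - \frac{5 k}{2 k + 4}.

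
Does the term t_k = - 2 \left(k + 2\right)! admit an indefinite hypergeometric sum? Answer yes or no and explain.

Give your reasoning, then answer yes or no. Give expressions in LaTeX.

Compute t_(k+1)/t_k: get k + 3.
Factor: A=k + 3; B=1; C=1.
Set up (k + 3)·f(k+1) − (1)·f(k) − (1) = 0.
d = -1 from the (1,0,0) case.
Bound -1 < 0, so the key equation has no polynomial solution.

No — negative degree bound, so no certificate f.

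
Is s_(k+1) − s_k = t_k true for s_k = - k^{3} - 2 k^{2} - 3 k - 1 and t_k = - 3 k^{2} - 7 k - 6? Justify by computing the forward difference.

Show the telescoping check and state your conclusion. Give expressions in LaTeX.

valid (s_(k+1) − s_k reduces to t_k)

s_(k+1) = -k**3 - 5*k**2 - 10*k - 7
s_(k+1) − s_k = -3*k**2 - 7*k - 6
(s_(k+1) − s_k) − t_k = 0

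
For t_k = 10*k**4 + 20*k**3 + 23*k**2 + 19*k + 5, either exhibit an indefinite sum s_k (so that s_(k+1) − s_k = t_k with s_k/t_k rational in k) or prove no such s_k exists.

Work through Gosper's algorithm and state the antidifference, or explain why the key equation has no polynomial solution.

Step 1: r(k) = (10*k**4 + 60*k**3 + 143*k**2 + 165*k + 77)/(10*k**4 + 20*k**3 + 23*k**2 + 19*k + 5).
Normal form (A,B,C) = (1, 1, k**4 + 2*k**3 + 23*k**2/10 + 19*k/10 + 1/2).
Solve (1)·f(k+1) − (1)·f(k) = k**4 + 2*k**3 + 23*k**2/10 + 19*k/10 + 1/2.
From deg A=0, deg B=0, deg C=4: d=5.
Solve for f: f(k) = k*(2*k**4 + k**2 + 3*k - 1)/10 (degree 5 ≤ 5).
So s_k = (B(k−1)f/C)·t_k = (k*(2*k**4 + k**2 + 3*k - 1)/(10*k**4 + 20*k**3 + 23*k**2 + 19*k + 5))·t_k = k*(2*k**4 + k**2 + 3*k - 1).
s_(k+1) − s_k = 10*k**4 + 20*k**3 + 23*k**2 + 19*k + 5 = t_k.

s_k = k*(2*k**4 + k**2 + 3*k - 1)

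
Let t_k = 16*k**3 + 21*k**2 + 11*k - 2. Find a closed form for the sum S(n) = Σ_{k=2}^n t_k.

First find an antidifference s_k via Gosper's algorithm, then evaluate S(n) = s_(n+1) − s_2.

S(n) = 4*n**4 + 15*n**3 + 20*n**2 + 7*n - 46

Ratio r(k) = (16*k**3 + 69*k**2 + 101*k + 46)/(16*k**3 + 21*k**2 + 11*k - 2).
Normal form (A,B,C) = (1, 1, k**3 + 21*k**2/16 + 11*k/16 - 1/8).
Set up (1)·f(k+1) − (1)·f(k) − (k**3 + 21*k**2/16 + 11*k/16 - 1/8) = 0.
Bound: deg f ≤ 4.
A polynomial solution: f(k) = k*(4*k**3 - k**2 - k - 4)/16.
Certificate R = B(k−1)f/C = k*(4*k**3 - k**2 - k - 4)/(16*k**3 + 21*k**2 + 11*k - 2) gives s_k = k*(4*k**3 - k**2 - k - 4).
Verify: 16*k**3 + 21*k**2 + 11*k - 2 matches t_k.
Telescope: S(n) = s_(n+1) − s_(2) = 4*n**4 + 15*n**3 + 20*n**2 + 7*n - 2 − (44) = 4*n**4 + 15*n**3 + 20*n**2 + 7*n - 46.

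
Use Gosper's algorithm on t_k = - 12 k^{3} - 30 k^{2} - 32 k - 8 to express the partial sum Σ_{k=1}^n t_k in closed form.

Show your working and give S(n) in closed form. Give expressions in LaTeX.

S(n) = n \left(- 3 n^{3} - 16 n^{2} - 34 n - 29\right)

t_(k+1)/t_k = (6*k**3 + 33*k**2 + 64*k + 41)/(6*k**3 + 15*k**2 + 16*k + 4).
A = 1, B = 1, C = k**3 + 5*k**2/2 + 8*k/3 + 2/3.
Solve (1)·f(k+1) − (1)·f(k) = k**3 + 5*k**2/2 + 8*k/3 + 2/3.
From deg A=0, deg B=0, deg C=3: d=4.
A polynomial solution: f(k) = k*(3*k**3 + 4*k**2 + 4*k - 3)/12.
R(k) = B(k−1)·f(k)/C(k) = k*(3*k**3 + 4*k**2 + 4*k - 3)/(2*(6*k**3 + 15*k**2 + 16*k + 4)); s_k = R·t_k = k*(-3*k**3 - 4*k**2 - 4*k + 3).
Verify: -12*k**3 - 30*k**2 - 32*k - 8 matches t_k.
Evaluate: s_(n+1) = -3*n**4 - 16*n**3 - 34*n**2 - 29*n - 8; subtract s_(1) = -8 ⇒ S(n) = n*(-3*n**3 - 16*n**2 - 34*n - 29).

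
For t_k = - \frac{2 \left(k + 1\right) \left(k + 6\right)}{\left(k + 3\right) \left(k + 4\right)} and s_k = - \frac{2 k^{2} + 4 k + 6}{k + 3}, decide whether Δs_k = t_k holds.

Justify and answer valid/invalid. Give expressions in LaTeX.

Valid — Δs_k = t_k.

s_(k+1) = 2*(-k**2 - 4*k - 6)/(k + 4)
s_(k+1) − s_k = 2*(-k**2 - 7*k - 6)/(k**2 + 7*k + 12)
(s_(k+1) − s_k) − t_k = 0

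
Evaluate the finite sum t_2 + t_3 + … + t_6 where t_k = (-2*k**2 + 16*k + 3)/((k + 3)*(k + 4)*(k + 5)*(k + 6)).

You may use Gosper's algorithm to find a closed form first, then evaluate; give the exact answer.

Compute t_(k+1)/t_k: get (k + 3)*(16*k - 2*(k + 1)**2 + 19)/((k + 7)*(-2*k**2 + 16*k + 3)).
Factor: A=k + 3; B=k + 7; C=k**2 - 8*k - 3/2.
f must satisfy (k + 3)·f(k+1) − (k + 6)·f(k) = k**2 - 8*k - 3/2.
Degrees (1,1,2) ⇒ d ≤ 3.
Solve for f: f(k) = -k*(2*k - 1)/2 (degree 2 ≤ 3).
Certificate R = B(k−1)f/C = -k*(k + 6)*(2*k - 1)/(2*k**2 - 16*k - 3) gives s_k = k*(2*k - 1)/((k + 3)*(k + 4)*(k + 5)).
s_(k+1) − s_k = (-2*k**2 + 16*k + 3)/(k**4 + 18*k**3 + 119*k**2 + 342*k + 360) = t_k.
Evaluate s at k=7 and k=2: 91/1320 and 1/35; difference 373/9240.

Σ = 373/9240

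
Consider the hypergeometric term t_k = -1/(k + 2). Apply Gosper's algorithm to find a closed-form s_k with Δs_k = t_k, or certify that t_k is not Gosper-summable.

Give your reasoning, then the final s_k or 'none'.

none — t_k is not Gosper-summable

t_(k+1)/t_k = (k + 2)/(k + 3).
Take A(k)=k + 2, B(k)=k + 3, C(k)=1.
Key eq: (k + 2)·f(k+1) = (k + 2)·f(k) + (1).
From deg A=1, deg B=1, deg C=0: d=0.
Put f(k) = c0: A·f(k+1) − B(k−1)·f(k) − C = -1; need -1 = 0 — inconsistent ⇒ no f, not summable.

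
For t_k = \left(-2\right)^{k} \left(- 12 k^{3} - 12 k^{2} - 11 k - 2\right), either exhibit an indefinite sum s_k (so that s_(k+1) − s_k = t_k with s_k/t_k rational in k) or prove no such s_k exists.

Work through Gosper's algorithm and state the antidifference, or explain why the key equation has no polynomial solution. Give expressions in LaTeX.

Ratio r(k) = 2*(-12*k**3 - 48*k**2 - 71*k - 37)/(12*k**3 + 12*k**2 + 11*k + 2).
Normal form (A,B,C) = (-2, 1, k**3 + k**2 + 11*k/12 + 1/6).
f must satisfy (-2)·f(k+1) − (1)·f(k) = k**3 + k**2 + 11*k/12 + 1/6.
d = 3 from the (0,0,3) case.
Solving with deg f ≤ 3: f(k) = -k*(2*k - 1)**2/12.
Get s_k = R·t_k = (-2)**k*k*(4*k**2 - 4*k + 1) with R(k) = B(k−1)f(k)/C(k) = -k*(2*k - 1)**2/(12*k**3 + 12*k**2 + 11*k + 2).
s_(k+1) − s_k = (-2)**k*(-12*k**3 - 12*k**2 - 11*k - 2) = t_k.

s_k = \left(-2\right)^{k} k \left(4 k^{2} - 4 k + 1\right)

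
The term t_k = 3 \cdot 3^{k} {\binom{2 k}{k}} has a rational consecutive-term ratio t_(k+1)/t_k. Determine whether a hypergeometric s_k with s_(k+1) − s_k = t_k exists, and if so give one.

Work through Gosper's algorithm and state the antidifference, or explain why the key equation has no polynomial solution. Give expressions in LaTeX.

t_(k+1)/t_k = 6*(2*k + 1)/(k + 1).
Take A(k)=12*k + 6, B(k)=k + 1, C(k)=1.
Solve (12*k + 6)·f(k+1) − (k)·f(k) = 1.
d = -1 from the (1,1,0) case.
deg f ≤ -1 is impossible — no certificate.

not Gosper-summable; s_k does not exist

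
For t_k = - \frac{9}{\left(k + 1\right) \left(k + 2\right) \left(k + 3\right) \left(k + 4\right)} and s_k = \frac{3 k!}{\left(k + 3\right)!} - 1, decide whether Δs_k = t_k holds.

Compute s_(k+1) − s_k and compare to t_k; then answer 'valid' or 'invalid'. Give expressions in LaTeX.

valid; difference matches t_k

s_(k+1) = 3*factorial(k + 1)/factorial(k + 4) - 1
s_(k+1) − s_k = -9/((k + 1)*(k + 2)*(k + 3)*(k + 4))
(s_(k+1) − s_k) − t_k = 0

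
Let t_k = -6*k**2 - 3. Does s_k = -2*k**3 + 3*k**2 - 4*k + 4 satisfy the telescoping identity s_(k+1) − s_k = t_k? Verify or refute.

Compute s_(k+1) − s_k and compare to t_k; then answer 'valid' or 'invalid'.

valid; difference matches t_k

s_(k+1) = -2*k**3 - 3*k**2 - 4*k + 1
s_(k+1) − s_k = -6*k**2 - 3
(s_(k+1) − s_k) − t_k = 0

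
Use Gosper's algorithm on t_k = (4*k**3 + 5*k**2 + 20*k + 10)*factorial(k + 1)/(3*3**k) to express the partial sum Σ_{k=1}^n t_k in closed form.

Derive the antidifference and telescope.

r(k) = (4*k**4 + 25*k**3 + 76*k**2 + 123*k + 78)/(3*(4*k**3 + 5*k**2 + 20*k + 10)) after simplifying.
Factor: A=k/3 + 2/3; B=1; C=k**3 + 5*k**2/4 + 5*k + 5/2.
Key eq: (k/3 + 2/3)·f(k+1) = (1)·f(k) + (k**3 + 5*k**2/4 + 5*k + 5/2).
deg f ≤ 2 (via 1,0,3).
Solve for f: f(k) = 3*k*(4*k + 1)/4 (degree 2 ≤ 2).
Then R = B(k−1)f/C = 3*k*(4*k + 1)/(4*k**3 + 5*k**2 + 20*k + 10), so s_k = R(k)·t_k = k*(4*k + 1)*factorial(k + 1)/3**k.
s_(k+1) − s_k = (4*k**3 + 5*k**2 + 20*k + 10)*factorial(k + 1)/(3*3**k) = t_k.
Σ_(k=1)^n t_k = s_(n+1) − s_(1) = (3**(-n - 1)*(n + 1)*(4*n + 5)*factorial(n + 2)) − (10/3), i.e. 3**(-n - 1)*(-10*3**n + 4*n**4*factorial(n) + 21*n**3*factorial(n) + 40*n**2*factorial(n) + 33*n*factorial(n) + 10*factorial(n)).

S(n) = 3**(-n - 1)*(-10*3**n + 4*n**4*factorial(n) + 21*n**3*factorial(n) + 40*n**2*factorial(n) + 33*n*factorial(n) + 10*factorial(n))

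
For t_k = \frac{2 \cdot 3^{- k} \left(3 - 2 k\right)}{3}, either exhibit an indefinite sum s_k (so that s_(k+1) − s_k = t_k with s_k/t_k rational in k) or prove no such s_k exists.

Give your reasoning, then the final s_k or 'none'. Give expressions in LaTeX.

s_k = 2 \cdot 3^{- k} \left(k - 1\right)

t_(k+1)/t_k = (2*k - 1)/(3*(2*k - 3)).
Gosper form: A/B · C(k+1)/C(k) with A=1/3, B=1, C=k - 3/2.
Need (1/3)·f(k+1) − (1)·f(k) = k - 3/2.
Degrees (0,0,1) ⇒ d ≤ 1.
Solve for f: f(k) = -3*(k - 1)/2 (degree 1 ≤ 1).
Certificate R = B(k−1)f/C = -3*(k - 1)/(2*k - 3) gives s_k = 2*(k - 1)/3**k.
Δs = 2*(3 - 2*k)/(3*3**k), as required.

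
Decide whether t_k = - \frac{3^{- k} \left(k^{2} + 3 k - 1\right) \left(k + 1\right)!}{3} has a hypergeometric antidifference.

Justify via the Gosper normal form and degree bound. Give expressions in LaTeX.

t_(k+1)/t_k = (k + 2)*(3*k + (k + 1)**2 + 2)/(3*(k**2 + 3*k - 1)).
Take A(k)=k/3 + 2/3, B(k)=1, C(k)=k**2 + 3*k - 1.
Set up (k/3 + 2/3)·f(k+1) − (1)·f(k) − (k**2 + 3*k - 1) = 0.
Bound: deg f ≤ 1.
Match coefficients ⇒ f(k) = 3*(k + 3).
So s_k = (B(k−1)f/C)·t_k = (3*(k + 3)/(k**2 + 3*k - 1))·t_k = -(k + 3)*factorial(k + 1)/3**k.
Δs = -(k**2 + 3*k - 1)*factorial(k + 1)/(3*3**k), as required.

Yes. s_k = - 3^{- k} \left(k + 3\right) \left(k + 1\right)!.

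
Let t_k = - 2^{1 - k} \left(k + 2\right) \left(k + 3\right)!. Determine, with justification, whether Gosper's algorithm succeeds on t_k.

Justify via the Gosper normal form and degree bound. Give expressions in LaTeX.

Yes. s_k = - 2^{2 - k} \left(k + 3\right)!.

Step 1: r(k) = (k + 3)*(k + 4)/(2*(k + 2)).
Normal form (A,B,C) = (k/2 + 2, 1, k + 2).
Solve (k/2 + 2)·f(k+1) − (1)·f(k) = k + 2.
deg f ≤ 0 (via 1,0,1).
Solving with deg f ≤ 0: f(k) = 2.
Certificate R = B(k−1)f/C = 2/(k + 2) gives s_k = -2**(2 - k)*factorial(k + 3).
s_(k+1) − s_k = -2**(1 - k)*(k + 2)*factorial(k + 3) = t_k.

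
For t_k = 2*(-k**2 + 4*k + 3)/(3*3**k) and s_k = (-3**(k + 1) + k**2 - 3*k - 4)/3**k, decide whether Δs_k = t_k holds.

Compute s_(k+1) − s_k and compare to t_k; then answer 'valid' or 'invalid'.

valid; difference matches t_k

s_(k+1) = (-9*3**k + k**2 - k - 6)/(3*3**k)
s_(k+1) − s_k = 2*(-k**2 + 4*k + 3)/(3*3**k)
(s_(k+1) − s_k) − t_k = 0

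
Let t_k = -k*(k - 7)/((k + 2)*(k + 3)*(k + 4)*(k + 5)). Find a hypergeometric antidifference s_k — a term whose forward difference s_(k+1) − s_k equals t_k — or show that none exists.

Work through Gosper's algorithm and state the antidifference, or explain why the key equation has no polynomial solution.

s_k = k*(k - 1)/((k + 2)*(k + 3)*(k + 4))

The ratio is (k - 6)*(k + 1)*(k + 2)/(k*(k - 7)*(k + 6)).
So A=k + 2 and B=k + 6, with C=k**2 - 7*k.
Solve (k + 2)·f(k+1) − (k + 5)·f(k) = k**2 - 7*k.
deg f ≤ 3 (via 1,1,2).
Coefficient equations give f(k) = -k*(k - 1).
Certificate R = B(k−1)f/C = -(k - 1)*(k + 5)/(k - 7) gives s_k = k*(k - 1)/((k + 2)*(k + 3)*(k + 4)).
Check: Δs_k = k*(7 - k)/(k**4 + 14*k**3 + 71*k**2 + 154*k + 120). ✓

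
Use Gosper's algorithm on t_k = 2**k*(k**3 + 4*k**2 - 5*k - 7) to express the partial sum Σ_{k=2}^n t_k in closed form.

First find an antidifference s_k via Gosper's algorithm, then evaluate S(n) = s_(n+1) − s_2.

Ratio r(k) = 2*(k**3 + 7*k**2 + 6*k - 7)/(k**3 + 4*k**2 - 5*k - 7).
Gosper form: A/B · C(k+1)/C(k) with A=2, B=1, C=k**3 + 4*k**2 - 5*k - 7.
Need (2)·f(k+1) − (1)·f(k) = k**3 + 4*k**2 - 5*k - 7.
deg f ≤ 3 (via 0,0,3).
Solving with deg f ≤ 3: f(k) = k**3 - 2*k**2 - 3*k + 1.
Then R = B(k−1)f/C = (k**3 - 2*k**2 - 3*k + 1)/(k**3 + 4*k**2 - 5*k - 7), so s_k = R(k)·t_k = 2**k*(k**3 - 2*k**2 - 3*k + 1).
s_(k+1) − s_k = 2**k*(k**3 + 4*k**2 - 5*k - 7) = t_k.
Σ_(k=2)^n t_k = s_(n+1) − s_(2) = (2**(n + 1)*(n**3 + n**2 - 4*n - 3)) − (-20), i.e. 2*2**n*n**3 + 2*2**n*n**2 - 8*2**n*n - 6*2**n + 20.

S(n) = 2*2**n*n**3 + 2*2**n*n**2 - 8*2**n*n - 6*2**n + 20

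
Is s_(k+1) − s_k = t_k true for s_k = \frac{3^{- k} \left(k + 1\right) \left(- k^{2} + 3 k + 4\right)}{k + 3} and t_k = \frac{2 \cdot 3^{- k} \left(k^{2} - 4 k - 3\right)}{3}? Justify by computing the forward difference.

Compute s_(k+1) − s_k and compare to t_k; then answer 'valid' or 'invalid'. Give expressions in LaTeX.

Invalid: residual \frac{2 \cdot 3^{- k} \left(- 2 k^{3} - k^{2} + 39 k + 30\right)}{3 \left(k^{2} + 7 k + 12\right)} ≠ 0.

s_(k+1) = (-k**3 - k**2 + 8*k + 12)/(3*3**k*(k + 4))
s_(k+1) − s_k = 2*3**(-k - 1)*(k**4 + k**3 - 20*k**2 - 30*k - 6)/(k**2 + 7*k + 12)
(s_(k+1) − s_k) − t_k = 2*(-2*k**3 - k**2 + 39*k + 30)/(3*3**k*(k**2 + 7*k + 12))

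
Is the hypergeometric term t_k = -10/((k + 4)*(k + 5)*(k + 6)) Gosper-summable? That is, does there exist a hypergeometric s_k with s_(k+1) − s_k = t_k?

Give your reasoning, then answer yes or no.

Step 1: r(k) = (k + 4)/(k + 7).
Normal form (A,B,C) = (k + 4, k + 7, 1).
Solve (k + 4)·f(k+1) − (k + 6)·f(k) = 1.
d = 2 from the (1,1,0) case.
A polynomial solution: f(k) = k*(k + 9)/40.
R(k) = B(k−1)·f(k)/C(k) = k*(k + 6)*(k + 9)/40; s_k = R·t_k = k*(-k - 9)/(4*(k + 4)*(k + 5)).
Verify: -10/(k**3 + 15*k**2 + 74*k + 120) matches t_k.

Yes. s_k = k*(-k - 9)/(4*(k + 4)*(k + 5)).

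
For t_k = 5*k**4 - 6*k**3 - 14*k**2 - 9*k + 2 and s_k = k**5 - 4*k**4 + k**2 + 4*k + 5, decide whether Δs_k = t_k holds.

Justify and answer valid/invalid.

valid (s_(k+1) − s_k reduces to t_k)

s_(k+1) = 4*k + (k + 1)**5 - 4*(k + 1)**4 + (k + 1)**2 + 9
s_(k+1) − s_k = 5*k**4 - 6*k**3 - 14*k**2 - 9*k + 2
(s_(k+1) − s_k) − t_k = 0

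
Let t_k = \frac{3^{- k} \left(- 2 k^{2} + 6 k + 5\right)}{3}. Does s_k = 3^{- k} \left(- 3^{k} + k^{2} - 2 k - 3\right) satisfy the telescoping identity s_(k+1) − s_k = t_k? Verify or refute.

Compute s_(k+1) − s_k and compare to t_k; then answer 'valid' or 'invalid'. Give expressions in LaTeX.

s_(k+1) = (-3*3**k + k**2 - 4)/(3*3**k)
s_(k+1) − s_k = (-2*k**2 + 6*k + 5)/(3*3**k)
(s_(k+1) − s_k) − t_k = 0

Valid — Δs_k = t_k.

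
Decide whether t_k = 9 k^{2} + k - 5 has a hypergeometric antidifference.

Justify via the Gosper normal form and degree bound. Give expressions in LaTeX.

Yes. s_k = k \left(3 k^{2} - 4 k - 4\right).

The ratio is (k + 9*(k + 1)**2 - 4)/(9*k**2 + k - 5).
Normal form (A,B,C) = (1, 1, k**2 + k/9 - 5/9).
Set up (1)·f(k+1) − (1)·f(k) − (k**2 + k/9 - 5/9) = 0.
d = 3 from the (0,0,2) case.
A polynomial solution: f(k) = k*(k - 2)*(3*k + 2)/9.
Then R = B(k−1)f/C = k*(k - 2)*(3*k + 2)/(9*k**2 + k - 5), so s_k = R(k)·t_k = k*(3*k**2 - 4*k - 4).
Check: Δs_k = 9*k**2 + k - 5. ✓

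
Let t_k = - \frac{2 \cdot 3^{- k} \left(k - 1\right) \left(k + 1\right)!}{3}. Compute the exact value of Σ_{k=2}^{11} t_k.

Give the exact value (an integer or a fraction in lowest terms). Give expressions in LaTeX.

Step 1: r(k) = k*(k + 2)/(3*(k - 1)).
A = k/3 + 2/3, B = 1, C = k - 1.
Need (k/3 + 2/3)·f(k+1) − (1)·f(k) = k - 1.
Bound: deg f ≤ 0.
Solve for f: f(k) = 3 (degree 0 ≤ 0).
So s_k = (B(k−1)f/C)·t_k = (3/(k - 1))·t_k = -2*factorial(k + 1)/3**k.
Δs = -2*(k - 1)*factorial(k + 1)/(3*3**k), as required.
Telescoping: Σ = s_(12) − s_(2) = -51251200/2187 − (-4/3) = -51248284/2187.

Σ = -51248284/2187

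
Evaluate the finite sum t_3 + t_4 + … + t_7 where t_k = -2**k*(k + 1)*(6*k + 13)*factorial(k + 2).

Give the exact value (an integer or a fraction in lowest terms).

Σ = -21366366720

r(k) = 2*(k + 2)*(k + 3)*(6*k + 19)/((k + 1)*(6*k + 13)) after simplifying.
Factor: A=2*k + 6; B=1; C=k**2 + 19*k/6 + 13/6.
Set up (2*k + 6)·f(k+1) − (1)·f(k) − (k**2 + 19*k/6 + 13/6) = 0.
Degrees (1,0,2) ⇒ d ≤ 1.
Coefficient equations give f(k) = (3*k - 1)/6.
Get s_k = R·t_k = -2**k*(3*k - 1)*factorial(k + 2) with R(k) = B(k−1)f(k)/C(k) = (3*k - 1)/((k + 1)*(6*k + 13)).
Δs = -2**k*(k + 1)*(6*k + 13)*factorial(k + 2), as required.
Σ_(k=3)^(7) t_k = s_(8) − s_(3) = -21366374400 − (-7680) = -21366366720.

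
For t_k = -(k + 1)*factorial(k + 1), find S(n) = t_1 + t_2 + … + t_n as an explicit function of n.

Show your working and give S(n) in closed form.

t_(k+1)/t_k = (k + 2)**2/(k + 1).
Normal form (A,B,C) = (k + 2, 1, k + 1).
Key eq: (k + 2)·f(k+1) = (1)·f(k) + (k + 1).
deg f ≤ 0 (via 1,0,1).
Solve for f: f(k) = 1 (degree 0 ≤ 0).
R(k) = B(k−1)·f(k)/C(k) = 1/(k + 1); s_k = R·t_k = -factorial(k + 1).
Δs = -(k + 1)*factorial(k + 1), as required.
Telescope: S(n) = s_(n+1) − s_(1) = -factorial(n + 2) − (-2) = 2 - factorial(n + 2).

S(n) = 2 - factorial(n + 2)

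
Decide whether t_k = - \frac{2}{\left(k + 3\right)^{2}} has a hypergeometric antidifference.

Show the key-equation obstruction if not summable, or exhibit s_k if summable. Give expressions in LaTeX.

Ratio r(k) = (k + 3)**2/(k + 4)**2.
Gosper form: A/B · C(k+1)/C(k) with A=k**2 + 6*k + 9, B=k**2 + 8*k + 16, C=1.
Key eq: (k**2 + 6*k + 9)·f(k+1) = (k**2 + 6*k + 9)·f(k) + (1).
d = 0 from the (2,2,0) case.
f = c0 ⇒ A·f(k+1) − B(k−1)·f(k) − C = -1. The system {-1 = 0} is inconsistent; no antidifference.

No. Not Gosper-summable.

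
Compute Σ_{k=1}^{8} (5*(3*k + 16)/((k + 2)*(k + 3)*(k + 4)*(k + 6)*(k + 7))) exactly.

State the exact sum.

Σ = 79/1386

The ratio is (k + 2)*(k + 6)*(3*k + 19)/((k + 5)*(k + 8)*(3*k + 16)).
Take A(k)=k + 2, B(k)=k + 8, C(k)=k**2 + 31*k/3 + 80/3.
Set up (k + 2)·f(k+1) − (k + 7)·f(k) − (k**2 + 31*k/3 + 80/3) = 0.
d = 5 from the (1,1,2) case.
Coefficient equations give f(k) = k*(k + 4)*(k + 5)*(k**2 + 11*k + 36)/108.
R(k) = B(k−1)·f(k)/C(k) = k*(k + 4)*(k + 7)*(k**2 + 11*k + 36)/(36*(3*k + 16)); s_k = R·t_k = 5*k*(k**2 + 11*k + 36)/(36*(k**3 + 11*k**2 + 36*k + 36)).
Verify: 5*(3*k + 16)/(k**5 + 22*k**4 + 185*k**3 + 740*k**2 + 1404*k + 1008) matches t_k.
Sum = s_(9) − s_(1); s_(9) = 3/22, s_(1) = 5/63 ⇒ 79/1386.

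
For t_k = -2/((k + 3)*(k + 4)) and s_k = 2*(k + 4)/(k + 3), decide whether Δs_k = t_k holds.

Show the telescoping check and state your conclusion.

Valid: the claim telescopes to t_k.

s_(k+1) = 2*(k + 5)/(k + 4)
s_(k+1) − s_k = -2/(k**2 + 7*k + 12)
(s_(k+1) − s_k) − t_k = 0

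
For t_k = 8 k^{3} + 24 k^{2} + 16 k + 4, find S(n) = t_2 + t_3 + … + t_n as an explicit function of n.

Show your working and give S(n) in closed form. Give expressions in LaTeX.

Step 1: r(k) = (2*k**3 + 12*k**2 + 22*k + 13)/(2*k**3 + 6*k**2 + 4*k + 1).
Gosper form: A/B · C(k+1)/C(k) with A=1, B=1, C=k**3 + 3*k**2 + 2*k + 1/2.
Set up (1)·f(k+1) − (1)·f(k) − (k**3 + 3*k**2 + 2*k + 1/2) = 0.
deg f ≤ 4 (via 0,0,3).
Solve for f: f(k) = k**2*(k**2 + 2*k - 1)/4 (degree 4 ≤ 4).
So s_k = (B(k−1)f/C)·t_k = (k**2*(k**2 + 2*k - 1)/(2*(2*k**3 + 6*k**2 + 4*k + 1)))·t_k = 2*k**2*(k**2 + 2*k - 1).
Check: Δs_k = 8*k**3 + 24*k**2 + 16*k + 4. ✓
s_(n+1) = 2*n**4 + 12*n**3 + 22*n**2 + 16*n + 4 and s_(2) = 56, so S(n) = 2*n**4 + 12*n**3 + 22*n**2 + 16*n - 52.

S(n) = 2 n^{4} + 12 n^{3} + 22 n^{2} + 16 n - 52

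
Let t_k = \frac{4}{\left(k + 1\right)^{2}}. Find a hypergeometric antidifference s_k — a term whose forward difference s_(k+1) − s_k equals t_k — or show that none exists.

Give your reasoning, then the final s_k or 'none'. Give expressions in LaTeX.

Compute t_(k+1)/t_k: get (k + 1)**2/(k + 2)**2.
Gosper form: A/B · C(k+1)/C(k) with A=k**2 + 2*k + 1, B=k**2 + 4*k + 4, C=1.
Need (k**2 + 2*k + 1)·f(k+1) − (k**2 + 2*k + 1)·f(k) = 1.
deg f ≤ 0 (via 2,2,0).
Put f(k) = c0: A·f(k+1) − B(k−1)·f(k) − C = -1; need -1 = 0 — inconsistent ⇒ no f, not summable.

no hypergeometric antidifference exists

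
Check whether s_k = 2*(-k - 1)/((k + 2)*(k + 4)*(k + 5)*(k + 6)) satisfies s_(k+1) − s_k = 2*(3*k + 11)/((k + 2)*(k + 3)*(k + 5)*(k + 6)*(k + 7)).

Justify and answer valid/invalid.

s_(k+1) = 2*(-k - 2)/((k + 3)*(k + 5)*(k + 6)*(k + 7))
s_(k+1) − s_k = 2*(3*k**2 + 11*k + 5)/(k**6 + 27*k**5 + 295*k**4 + 1665*k**3 + 5104*k**2 + 8028*k + 5040)
(s_(k+1) − s_k) − t_k = 6*(-4*k - 13)/(k**6 + 27*k**5 + 295*k**4 + 1665*k**3 + 5104*k**2 + 8028*k + 5040)

Invalid: residual 6*(-4*k - 13)/(k**6 + 27*k**5 + 295*k**4 + 1665*k**3 + 5104*k**2 + 8028*k + 5040) ≠ 0.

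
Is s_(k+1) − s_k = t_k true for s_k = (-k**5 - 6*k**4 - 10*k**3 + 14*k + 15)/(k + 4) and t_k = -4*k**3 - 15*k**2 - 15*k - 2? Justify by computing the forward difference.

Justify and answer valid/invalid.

s_(k+1) = (14*k - (k + 1)**5 - 6*(k + 1)**4 - 10*(k + 1)**3 + 29)/(k + 5)
s_(k+1) − s_k = (-4*k**5 - 48*k**4 - 202*k**3 - 363*k**2 - 253*k - 27)/(k**2 + 9*k + 20)
(s_(k+1) − s_k) − t_k = (3*k**4 + 28*k**3 + 74*k**2 + 65*k + 13)/(k**2 + 9*k + 20)

Invalid: residual (3*k**4 + 28*k**3 + 74*k**2 + 65*k + 13)/(k**2 + 9*k + 20) ≠ 0.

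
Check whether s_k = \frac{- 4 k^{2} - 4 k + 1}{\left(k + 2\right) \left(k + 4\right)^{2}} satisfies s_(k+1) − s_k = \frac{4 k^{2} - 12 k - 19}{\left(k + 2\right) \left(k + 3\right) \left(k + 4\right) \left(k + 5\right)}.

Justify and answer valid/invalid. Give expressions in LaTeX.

s_(k+1) = (-4*k - 4*(k + 1)**2 - 3)/((k + 3)*(k + 5)**2)
s_(k+1) − s_k = (4*k**4 + 16*k**3 - 75*k**2 - 363*k - 299)/(k**6 + 23*k**5 + 217*k**4 + 1073*k**3 + 2926*k**2 + 4160*k + 2400)
(s_(k+1) − s_k) − t_k = (-8*k**3 - 28*k**2 + 48*k + 81)/(k**6 + 23*k**5 + 217*k**4 + 1073*k**3 + 2926*k**2 + 4160*k + 2400)

Invalid: residual \frac{- 8 k^{3} - 28 k^{2} + 48 k + 81}{k^{6} + 23 k^{5} + 217 k^{4} + 1073 k^{3} + 2926 k^{2} + 4160 k + 2400} ≠ 0.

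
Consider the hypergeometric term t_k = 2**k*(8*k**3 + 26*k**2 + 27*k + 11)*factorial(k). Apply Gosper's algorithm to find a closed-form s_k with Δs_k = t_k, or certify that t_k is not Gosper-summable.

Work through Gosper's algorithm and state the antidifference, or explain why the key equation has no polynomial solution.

r(k) = 2*(8*k**4 + 58*k**3 + 153*k**2 + 175*k + 72)/(8*k**3 + 26*k**2 + 27*k + 11) after simplifying.
Gosper form: A/B · C(k+1)/C(k) with A=2*k + 2, B=1, C=k**3 + 13*k**2/4 + 27*k/8 + 11/8.
f must satisfy (2*k + 2)·f(k+1) − (1)·f(k) = k**3 + 13*k**2/4 + 27*k/8 + 11/8.
Bound: deg f ≤ 2.
Solving with deg f ≤ 2: f(k) = (4*k**2 + 3*k - 3)/8.
Get s_k = R·t_k = 2**k*(4*k**2 + 3*k - 3)*factorial(k) with R(k) = B(k−1)f(k)/C(k) = (4*k**2 + 3*k - 3)/(8*k**3 + 26*k**2 + 27*k + 11).
Verify: 2**k*(8*k**3 + 26*k**2 + 27*k + 11)*factorial(k) matches t_k.

s_k = 2**k*(4*k**2 + 3*k - 3)*factorial(k)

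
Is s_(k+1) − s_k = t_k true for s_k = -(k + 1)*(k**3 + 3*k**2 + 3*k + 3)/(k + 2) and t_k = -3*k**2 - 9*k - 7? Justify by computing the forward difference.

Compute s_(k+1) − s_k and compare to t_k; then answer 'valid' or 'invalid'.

s_(k+1) = (-k**4 - 8*k**3 - 24*k**2 - 34*k - 20)/(k + 3)
s_(k+1) − s_k = (-3*k**4 - 22*k**3 - 58*k**2 - 67*k - 31)/(k**2 + 5*k + 6)
(s_(k+1) − s_k) − t_k = (2*k**3 + 12*k**2 + 22*k + 11)/(k**2 + 5*k + 6)

Invalid: residual (2*k**3 + 12*k**2 + 22*k + 11)/(k**2 + 5*k + 6) ≠ 0.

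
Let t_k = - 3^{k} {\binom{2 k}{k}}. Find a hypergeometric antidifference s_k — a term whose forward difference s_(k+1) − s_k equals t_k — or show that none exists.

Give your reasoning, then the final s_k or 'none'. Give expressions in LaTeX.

Ratio r(k) = 6*(2*k + 1)/(k + 1).
A = 12*k + 6, B = k + 1, C = 1.
f must satisfy (12*k + 6)·f(k+1) − (k)·f(k) = 1.
deg f ≤ -1 (via 1,1,0).
Bound -1 < 0, so the key equation has no polynomial solution.

no hypergeometric antidifference exists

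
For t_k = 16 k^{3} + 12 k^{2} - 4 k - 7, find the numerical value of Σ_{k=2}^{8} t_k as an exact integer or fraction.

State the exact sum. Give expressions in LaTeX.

Σ = 22967

The ratio is (16*k**3 + 60*k**2 + 68*k + 17)/(16*k**3 + 12*k**2 - 4*k - 7).
Take A(k)=1, B(k)=1, C(k)=k**3 + 3*k**2/4 - k/4 - 7/16.
f must satisfy (1)·f(k+1) − (1)·f(k) = k**3 + 3*k**2/4 - k/4 - 7/16.
Degrees (0,0,3) ⇒ d ≤ 4.
Solving with deg f ≤ 4: f(k) = k*(4*k**3 - 4*k**2 - 4*k - 3)/16.
R(k) = B(k−1)·f(k)/C(k) = k*(4*k**3 - 4*k**2 - 4*k - 3)/(16*k**3 + 12*k**2 - 4*k - 7); s_k = R·t_k = k*(4*k**3 - 4*k**2 - 4*k - 3).
Δs = 16*k**3 + 12*k**2 - 4*k - 7, as required.
Evaluate s at k=9 and k=2: 22977 and 10; difference 22967.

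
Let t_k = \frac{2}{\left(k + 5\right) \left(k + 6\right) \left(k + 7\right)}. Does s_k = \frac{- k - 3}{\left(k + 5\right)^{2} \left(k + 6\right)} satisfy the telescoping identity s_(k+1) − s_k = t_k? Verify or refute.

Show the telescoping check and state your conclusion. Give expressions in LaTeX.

Invalid: residual \frac{2 \left(- 3 k - 17\right)}{k^{5} + 29 k^{4} + 335 k^{3} + 1927 k^{2} + 5520 k + 6300} ≠ 0.

s_(k+1) = (-k - 4)/((k + 6)**2*(k + 7))
s_(k+1) − s_k = ((k + 3)*(k + 6)*(k + 7) - (k + 4)*(k + 5)**2)/((k + 5)**2*(k + 6)**2*(k + 7))
(s_(k+1) − s_k) − t_k = 2*(-3*k - 17)/(k**5 + 29*k**4 + 335*k**3 + 1927*k**2 + 5520*k + 6300)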